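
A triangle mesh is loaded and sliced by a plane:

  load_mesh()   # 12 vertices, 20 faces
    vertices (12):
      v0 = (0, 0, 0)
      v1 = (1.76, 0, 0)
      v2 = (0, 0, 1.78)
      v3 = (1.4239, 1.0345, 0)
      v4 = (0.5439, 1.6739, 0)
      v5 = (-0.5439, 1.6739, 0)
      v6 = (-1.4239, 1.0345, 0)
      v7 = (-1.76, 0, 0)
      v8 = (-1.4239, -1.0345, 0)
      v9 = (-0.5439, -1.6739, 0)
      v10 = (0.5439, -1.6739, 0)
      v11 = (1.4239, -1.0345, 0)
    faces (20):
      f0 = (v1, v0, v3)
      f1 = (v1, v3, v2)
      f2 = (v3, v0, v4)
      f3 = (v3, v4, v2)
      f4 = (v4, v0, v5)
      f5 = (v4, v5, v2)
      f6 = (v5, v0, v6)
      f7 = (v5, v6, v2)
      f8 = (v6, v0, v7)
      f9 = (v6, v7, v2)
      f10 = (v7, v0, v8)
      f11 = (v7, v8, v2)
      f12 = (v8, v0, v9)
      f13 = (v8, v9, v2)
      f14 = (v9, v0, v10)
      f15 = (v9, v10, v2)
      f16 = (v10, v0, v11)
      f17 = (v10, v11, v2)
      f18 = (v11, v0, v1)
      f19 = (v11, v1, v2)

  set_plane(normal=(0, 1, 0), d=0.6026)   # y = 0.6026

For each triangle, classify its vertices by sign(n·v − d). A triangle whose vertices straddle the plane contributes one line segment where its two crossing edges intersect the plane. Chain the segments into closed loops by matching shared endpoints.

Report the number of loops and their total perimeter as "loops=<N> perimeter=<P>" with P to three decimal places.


Straddling triangles (10 of 20):
  (v1,v0,v3) [--+] → (0.829427, 0.6026, 0)–(1.56422, 0.6026, 0)  len=0.7348
  (v1,v3,v2) [-+-] → (1.56422, 0.6026, 0)–(0.829427, 0.6026, 0.743144)  len=1.0451
  (v3,v0,v4) [+-+] → (0.829427, 0.6026, 0)–(0.195803, 0.6026, 0)  len=0.6336
  (v3,v4,v2) [++-] → (0.195803, 0.6026, 1.1392)–(0.829427, 0.6026, 0.743144)  len=0.7472
  (v4,v0,v5) [+-+] → (0.195803, 0.6026, 0)–(-0.195803, 0.6026, 0)  len=0.3916
  (v4,v5,v2) [++-] → (-0.195803, 0.6026, 1.1392)–(0.195803, 0.6026, 1.1392)  len=0.3916
  (v5,v0,v6) [+-+] → (-0.195803, 0.6026, 0)–(-0.829427, 0.6026, 0)  len=0.6336
  (v5,v6,v2) [++-] → (-0.829427, 0.6026, 0.743144)–(-0.195803, 0.6026, 1.1392)  len=0.7472
  (v6,v0,v7) [+--] → (-0.829427, 0.6026, 0)–(-1.56422, 0.6026, 0)  len=0.7348
  (v6,v7,v2) [+--] → (-1.56422, 0.6026, 0)–(-0.829427, 0.6026, 0.743144)  len=1.0451

Chained into 1 loop(s):
  loop 1: 10 segments, perimeter = 7.1046
Total perimeter = 7.105

loops=1 perimeter=7.105


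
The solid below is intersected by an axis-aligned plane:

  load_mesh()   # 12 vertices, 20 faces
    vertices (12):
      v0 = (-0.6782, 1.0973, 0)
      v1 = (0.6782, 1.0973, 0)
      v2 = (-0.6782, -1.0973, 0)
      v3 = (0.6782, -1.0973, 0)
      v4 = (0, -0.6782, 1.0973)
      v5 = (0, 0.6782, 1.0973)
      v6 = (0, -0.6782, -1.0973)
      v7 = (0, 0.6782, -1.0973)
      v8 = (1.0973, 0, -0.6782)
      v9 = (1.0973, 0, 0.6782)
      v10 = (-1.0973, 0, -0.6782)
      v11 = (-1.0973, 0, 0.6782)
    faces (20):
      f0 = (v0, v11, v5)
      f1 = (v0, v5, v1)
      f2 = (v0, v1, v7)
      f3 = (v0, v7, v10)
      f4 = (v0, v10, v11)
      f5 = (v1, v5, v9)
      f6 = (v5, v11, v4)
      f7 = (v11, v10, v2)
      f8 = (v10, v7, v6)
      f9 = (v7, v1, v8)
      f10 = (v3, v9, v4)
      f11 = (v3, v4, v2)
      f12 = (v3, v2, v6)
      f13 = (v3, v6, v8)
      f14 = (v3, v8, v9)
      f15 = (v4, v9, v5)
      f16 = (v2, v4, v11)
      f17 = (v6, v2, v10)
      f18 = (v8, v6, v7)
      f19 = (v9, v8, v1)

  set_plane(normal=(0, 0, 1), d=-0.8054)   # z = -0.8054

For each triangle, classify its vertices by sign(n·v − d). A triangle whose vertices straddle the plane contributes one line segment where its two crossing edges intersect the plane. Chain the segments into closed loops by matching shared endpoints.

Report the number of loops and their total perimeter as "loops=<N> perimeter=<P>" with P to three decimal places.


loops=1 perimeter=4.848

Straddling triangles (8 of 20):
  (v0,v1,v7) [++-] → (0.180412, 0.789688, -0.8054)–(-0.180412, 0.789688, -0.8054)  len=0.3608
  (v0,v7,v10) [+-+] → (-0.180412, 0.789688, -0.8054)–(-0.764261, 0.205839, -0.8054)  len=0.8257
  (v10,v7,v6) [+--] → (-0.764261, 0.205839, -0.8054)–(-0.764261, -0.205839, -0.8054)  len=0.4117
  (v7,v1,v8) [-++] → (0.180412, 0.789688, -0.8054)–(0.764261, 0.205839, -0.8054)  len=0.8257
  (v3,v2,v6) [++-] → (-0.180412, -0.789688, -0.8054)–(0.180412, -0.789688, -0.8054)  len=0.3608
  (v3,v6,v8) [+-+] → (0.180412, -0.789688, -0.8054)–(0.764261, -0.205839, -0.8054)  len=0.8257
  (v6,v2,v10) [-++] → (-0.180412, -0.789688, -0.8054)–(-0.764261, -0.205839, -0.8054)  len=0.8257
  (v8,v6,v7) [+--] → (0.764261, -0.205839, -0.8054)–(0.764261, 0.205839, -0.8054)  len=0.4117

Chained into 1 loop(s):
  loop 1: 8 segments, perimeter = 4.8478
Total perimeter = 4.848


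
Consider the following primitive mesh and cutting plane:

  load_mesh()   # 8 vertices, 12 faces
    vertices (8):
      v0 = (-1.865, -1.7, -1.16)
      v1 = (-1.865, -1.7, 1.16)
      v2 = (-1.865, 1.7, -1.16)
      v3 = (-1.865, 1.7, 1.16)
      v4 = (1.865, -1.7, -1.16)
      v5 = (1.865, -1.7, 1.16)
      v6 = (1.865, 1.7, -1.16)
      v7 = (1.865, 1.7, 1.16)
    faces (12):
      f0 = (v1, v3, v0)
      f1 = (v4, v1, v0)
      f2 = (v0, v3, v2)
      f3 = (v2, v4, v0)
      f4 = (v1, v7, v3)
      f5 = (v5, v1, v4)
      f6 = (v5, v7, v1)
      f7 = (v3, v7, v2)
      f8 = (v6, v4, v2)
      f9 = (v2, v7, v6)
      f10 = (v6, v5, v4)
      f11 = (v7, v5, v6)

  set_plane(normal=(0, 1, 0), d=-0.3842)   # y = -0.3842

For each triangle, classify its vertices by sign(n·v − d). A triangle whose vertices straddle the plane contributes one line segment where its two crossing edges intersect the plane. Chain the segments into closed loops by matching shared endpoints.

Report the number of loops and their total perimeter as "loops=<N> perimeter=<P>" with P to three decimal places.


Straddling triangles (8 of 12):
  (v1,v3,v0) [-+-] → (-1.865, -0.3842, 1.16)–(-1.865, -0.3842, -0.26216)  len=1.4222
  (v0,v3,v2) [-++] → (-1.865, -0.3842, -0.26216)–(-1.865, -0.3842, -1.16)  len=0.8978
  (v2,v4,v0) [+--] → (0.42149, -0.3842, -1.16)–(-1.865, -0.3842, -1.16)  len=2.2865
  (v1,v7,v3) [-++] → (-0.42149, -0.3842, 1.16)–(-1.865, -0.3842, 1.16)  len=1.4435
  (v5,v7,v1) [-+-] → (1.865, -0.3842, 1.16)–(-0.42149, -0.3842, 1.16)  len=2.2865
  (v6,v4,v2) [+-+] → (1.865, -0.3842, -1.16)–(0.42149, -0.3842, -1.16)  len=1.4435
  (v6,v5,v4) [+--] → (1.865, -0.3842, 0.26216)–(1.865, -0.3842, -1.16)  len=1.4222
  (v7,v5,v6) [+-+] → (1.865, -0.3842, 1.16)–(1.865, -0.3842, 0.26216)  len=0.8978

Chained into 1 loop(s):
  loop 1: 8 segments, perimeter = 12.1000
Total perimeter = 12.100

loops=1 perimeter=12.100


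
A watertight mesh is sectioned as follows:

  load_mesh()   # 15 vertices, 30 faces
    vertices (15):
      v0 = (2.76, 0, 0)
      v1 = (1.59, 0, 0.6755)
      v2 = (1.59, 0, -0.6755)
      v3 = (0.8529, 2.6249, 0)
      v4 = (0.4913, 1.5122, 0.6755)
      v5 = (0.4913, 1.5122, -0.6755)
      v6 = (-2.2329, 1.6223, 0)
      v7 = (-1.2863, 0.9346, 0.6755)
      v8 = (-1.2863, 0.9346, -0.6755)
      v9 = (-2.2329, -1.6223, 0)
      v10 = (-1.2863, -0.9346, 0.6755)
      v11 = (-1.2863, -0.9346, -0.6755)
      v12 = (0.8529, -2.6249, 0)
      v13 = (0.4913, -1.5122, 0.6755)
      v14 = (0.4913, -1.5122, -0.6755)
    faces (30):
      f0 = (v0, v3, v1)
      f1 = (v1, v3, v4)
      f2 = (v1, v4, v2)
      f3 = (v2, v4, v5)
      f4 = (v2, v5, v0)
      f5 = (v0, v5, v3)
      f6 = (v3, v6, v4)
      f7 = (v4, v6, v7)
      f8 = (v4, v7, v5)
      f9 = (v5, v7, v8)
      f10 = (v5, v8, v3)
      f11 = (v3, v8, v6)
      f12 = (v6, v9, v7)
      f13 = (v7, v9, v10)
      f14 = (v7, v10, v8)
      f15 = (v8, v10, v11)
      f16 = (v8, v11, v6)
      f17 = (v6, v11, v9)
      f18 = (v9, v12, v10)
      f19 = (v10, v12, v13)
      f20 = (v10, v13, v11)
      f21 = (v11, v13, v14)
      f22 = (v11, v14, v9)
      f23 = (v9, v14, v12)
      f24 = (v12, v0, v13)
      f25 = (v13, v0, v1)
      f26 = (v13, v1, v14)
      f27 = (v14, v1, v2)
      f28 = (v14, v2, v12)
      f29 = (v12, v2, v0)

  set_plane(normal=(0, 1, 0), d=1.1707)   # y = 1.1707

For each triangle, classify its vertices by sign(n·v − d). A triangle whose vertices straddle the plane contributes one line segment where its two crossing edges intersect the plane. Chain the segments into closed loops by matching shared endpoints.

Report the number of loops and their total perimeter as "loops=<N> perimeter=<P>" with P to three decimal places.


loops=2 perimeter=9.085

Straddling triangles (14 of 30):
  (v0,v3,v1) [-+-] → (1.90944, 1.1707, 0)–(1.26125, 1.1707, 0.374228)  len=0.7485
  (v1,v3,v4) [-++] → (1.26125, 1.1707, 0.374228)–(0.739419, 1.1707, 0.6755)  len=0.6026
  (v1,v4,v2) [-+-] → (0.739419, 1.1707, 0.6755)–(0.739419, 1.1707, 0.370404)  len=0.3051
  (v2,v4,v5) [-++] → (0.739419, 1.1707, 0.370404)–(0.739419, 1.1707, -0.6755)  len=1.0459
  (v2,v5,v0) [-+-] → (0.739419, 1.1707, -0.6755)–(1.00364, 1.1707, -0.522952)  len=0.3051
  (v0,v5,v3) [-++] → (1.00364, 1.1707, -0.522952)–(1.90944, 1.1707, 0)  len=1.0459
  (v4,v6,v7) [++-] → (-1.61129, 1.1707, 0.443588)–(-0.559688, 1.1707, 0.6755)  len=1.0769
  (v4,v7,v5) [+-+] → (-0.559688, 1.1707, 0.6755)–(-0.559688, 1.1707, 0.123265)  len=0.5522
  (v5,v7,v8) [+--] → (-0.559688, 1.1707, 0.123265)–(-0.559688, 1.1707, -0.6755)  len=0.7988
  (v5,v8,v3) [+-+] → (-0.559688, 1.1707, -0.6755)–(-0.987498, 1.1707, -0.581147)  len=0.4381
  (v3,v8,v6) [+-+] → (-0.987498, 1.1707, -0.581147)–(-1.61129, 1.1707, -0.443588)  len=0.6388
  (v6,v9,v7) [+--] → (-2.2329, 1.1707, 0)–(-1.61129, 1.1707, 0.443588)  len=0.7637
  (v8,v11,v6) [--+] → (-2.06571, 1.1707, -0.119307)–(-1.61129, 1.1707, -0.443588)  len=0.5583
  (v6,v11,v9) [+--] → (-2.06571, 1.1707, -0.119307)–(-2.2329, 1.1707, 0)  len=0.2054

Chained into 2 loop(s):
  loop 1: 6 segments, perimeter = 4.0530
  loop 2: 8 segments, perimeter = 5.0321
Total perimeter = 9.085


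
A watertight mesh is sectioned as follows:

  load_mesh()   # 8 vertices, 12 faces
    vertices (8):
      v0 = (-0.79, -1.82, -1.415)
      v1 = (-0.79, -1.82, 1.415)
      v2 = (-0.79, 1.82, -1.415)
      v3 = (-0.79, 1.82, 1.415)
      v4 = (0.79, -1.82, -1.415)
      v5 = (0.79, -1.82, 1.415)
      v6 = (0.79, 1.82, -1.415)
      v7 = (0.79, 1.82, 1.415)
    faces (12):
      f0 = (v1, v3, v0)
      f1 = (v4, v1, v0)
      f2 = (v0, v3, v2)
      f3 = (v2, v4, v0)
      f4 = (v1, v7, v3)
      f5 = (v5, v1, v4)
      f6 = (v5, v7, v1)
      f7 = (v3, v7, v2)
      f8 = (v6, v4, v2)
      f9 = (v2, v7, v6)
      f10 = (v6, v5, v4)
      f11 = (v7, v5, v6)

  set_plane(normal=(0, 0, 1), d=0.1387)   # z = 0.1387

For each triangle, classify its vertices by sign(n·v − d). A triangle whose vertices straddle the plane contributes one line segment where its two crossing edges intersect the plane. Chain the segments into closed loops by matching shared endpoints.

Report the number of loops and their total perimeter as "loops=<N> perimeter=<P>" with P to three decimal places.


loops=1 perimeter=10.440

Straddling triangles (8 of 12):
  (v1,v3,v0) [++-] → (-0.79, 0.178399, 0.1387)–(-0.79, -1.82, 0.1387)  len=1.9984
  (v4,v1,v0) [-+-] → (-0.0774367, -1.82, 0.1387)–(-0.79, -1.82, 0.1387)  len=0.7126
  (v0,v3,v2) [-+-] → (-0.79, 0.178399, 0.1387)–(-0.79, 1.82, 0.1387)  len=1.6416
  (v5,v1,v4) [++-] → (-0.0774367, -1.82, 0.1387)–(0.79, -1.82, 0.1387)  len=0.8674
  (v3,v7,v2) [++-] → (0.0774367, 1.82, 0.1387)–(-0.79, 1.82, 0.1387)  len=0.8674
  (v2,v7,v6) [-+-] → (0.0774367, 1.82, 0.1387)–(0.79, 1.82, 0.1387)  len=0.7126
  (v6,v5,v4) [-+-] → (0.79, -0.178399, 0.1387)–(0.79, -1.82, 0.1387)  len=1.6416
  (v7,v5,v6) [++-] → (0.79, -0.178399, 0.1387)–(0.79, 1.82, 0.1387)  len=1.9984

Chained into 1 loop(s):
  loop 1: 8 segments, perimeter = 10.4400
Total perimeter = 10.440


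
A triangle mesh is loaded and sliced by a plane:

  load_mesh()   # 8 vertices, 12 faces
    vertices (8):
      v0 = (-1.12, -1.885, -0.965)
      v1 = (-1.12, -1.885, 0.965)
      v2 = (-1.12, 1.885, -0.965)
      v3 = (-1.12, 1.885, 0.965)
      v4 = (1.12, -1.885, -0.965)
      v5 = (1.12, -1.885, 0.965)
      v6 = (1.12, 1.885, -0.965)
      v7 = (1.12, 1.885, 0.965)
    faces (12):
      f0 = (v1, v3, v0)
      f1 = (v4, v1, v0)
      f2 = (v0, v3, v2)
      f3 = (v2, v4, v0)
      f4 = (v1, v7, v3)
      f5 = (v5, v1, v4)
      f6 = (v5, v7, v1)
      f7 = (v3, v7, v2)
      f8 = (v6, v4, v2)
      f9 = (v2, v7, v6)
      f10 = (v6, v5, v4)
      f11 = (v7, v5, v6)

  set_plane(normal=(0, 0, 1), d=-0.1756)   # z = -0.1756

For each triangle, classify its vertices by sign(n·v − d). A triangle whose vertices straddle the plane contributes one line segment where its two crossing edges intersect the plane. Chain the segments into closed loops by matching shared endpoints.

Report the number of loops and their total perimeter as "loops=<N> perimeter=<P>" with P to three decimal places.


Straddling triangles (8 of 12):
  (v1,v3,v0) [++-] → (-1.12, -0.343011, -0.1756)–(-1.12, -1.885, -0.1756)  len=1.5420
  (v4,v1,v0) [-+-] → (0.203805, -1.885, -0.1756)–(-1.12, -1.885, -0.1756)  len=1.3238
  (v0,v3,v2) [-+-] → (-1.12, -0.343011, -0.1756)–(-1.12, 1.885, -0.1756)  len=2.2280
  (v5,v1,v4) [++-] → (0.203805, -1.885, -0.1756)–(1.12, -1.885, -0.1756)  len=0.9162
  (v3,v7,v2) [++-] → (-0.203805, 1.885, -0.1756)–(-1.12, 1.885, -0.1756)  len=0.9162
  (v2,v7,v6) [-+-] → (-0.203805, 1.885, -0.1756)–(1.12, 1.885, -0.1756)  len=1.3238
  (v6,v5,v4) [-+-] → (1.12, 0.343011, -0.1756)–(1.12, -1.885, -0.1756)  len=2.2280
  (v7,v5,v6) [++-] → (1.12, 0.343011, -0.1756)–(1.12, 1.885, -0.1756)  len=1.5420

Chained into 1 loop(s):
  loop 1: 8 segments, perimeter = 12.0200
Total perimeter = 12.020

loops=1 perimeter=12.020


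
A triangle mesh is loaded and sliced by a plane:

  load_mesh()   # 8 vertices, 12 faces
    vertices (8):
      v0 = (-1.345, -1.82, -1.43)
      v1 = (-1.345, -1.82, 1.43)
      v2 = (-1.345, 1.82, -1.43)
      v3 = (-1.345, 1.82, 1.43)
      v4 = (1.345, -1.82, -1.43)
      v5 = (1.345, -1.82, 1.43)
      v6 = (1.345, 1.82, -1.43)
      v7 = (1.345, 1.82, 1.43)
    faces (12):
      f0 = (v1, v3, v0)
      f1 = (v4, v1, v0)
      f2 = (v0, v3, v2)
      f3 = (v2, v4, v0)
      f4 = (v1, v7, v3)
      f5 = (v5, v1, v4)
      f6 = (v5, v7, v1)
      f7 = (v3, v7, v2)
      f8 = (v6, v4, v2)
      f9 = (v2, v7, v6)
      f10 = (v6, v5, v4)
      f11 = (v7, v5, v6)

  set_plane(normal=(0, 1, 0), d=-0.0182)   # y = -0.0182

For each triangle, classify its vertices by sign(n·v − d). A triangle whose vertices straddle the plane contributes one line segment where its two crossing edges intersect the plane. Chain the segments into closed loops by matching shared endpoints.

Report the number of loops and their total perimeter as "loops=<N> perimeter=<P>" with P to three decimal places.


loops=1 perimeter=11.100

Straddling triangles (8 of 12):
  (v1,v3,v0) [-+-] → (-1.345, -0.0182, 1.43)–(-1.345, -0.0182, -0.0143)  len=1.4443
  (v0,v3,v2) [-++] → (-1.345, -0.0182, -0.0143)–(-1.345, -0.0182, -1.43)  len=1.4157
  (v2,v4,v0) [+--] → (0.01345, -0.0182, -1.43)–(-1.345, -0.0182, -1.43)  len=1.3584
  (v1,v7,v3) [-++] → (-0.01345, -0.0182, 1.43)–(-1.345, -0.0182, 1.43)  len=1.3316
  (v5,v7,v1) [-+-] → (1.345, -0.0182, 1.43)–(-0.01345, -0.0182, 1.43)  len=1.3584
  (v6,v4,v2) [+-+] → (1.345, -0.0182, -1.43)–(0.01345, -0.0182, -1.43)  len=1.3316
  (v6,v5,v4) [+--] → (1.345, -0.0182, 0.0143)–(1.345, -0.0182, -1.43)  len=1.4443
  (v7,v5,v6) [+-+] → (1.345, -0.0182, 1.43)–(1.345, -0.0182, 0.0143)  len=1.4157

Chained into 1 loop(s):
  loop 1: 8 segments, perimeter = 11.1000
Total perimeter = 11.100


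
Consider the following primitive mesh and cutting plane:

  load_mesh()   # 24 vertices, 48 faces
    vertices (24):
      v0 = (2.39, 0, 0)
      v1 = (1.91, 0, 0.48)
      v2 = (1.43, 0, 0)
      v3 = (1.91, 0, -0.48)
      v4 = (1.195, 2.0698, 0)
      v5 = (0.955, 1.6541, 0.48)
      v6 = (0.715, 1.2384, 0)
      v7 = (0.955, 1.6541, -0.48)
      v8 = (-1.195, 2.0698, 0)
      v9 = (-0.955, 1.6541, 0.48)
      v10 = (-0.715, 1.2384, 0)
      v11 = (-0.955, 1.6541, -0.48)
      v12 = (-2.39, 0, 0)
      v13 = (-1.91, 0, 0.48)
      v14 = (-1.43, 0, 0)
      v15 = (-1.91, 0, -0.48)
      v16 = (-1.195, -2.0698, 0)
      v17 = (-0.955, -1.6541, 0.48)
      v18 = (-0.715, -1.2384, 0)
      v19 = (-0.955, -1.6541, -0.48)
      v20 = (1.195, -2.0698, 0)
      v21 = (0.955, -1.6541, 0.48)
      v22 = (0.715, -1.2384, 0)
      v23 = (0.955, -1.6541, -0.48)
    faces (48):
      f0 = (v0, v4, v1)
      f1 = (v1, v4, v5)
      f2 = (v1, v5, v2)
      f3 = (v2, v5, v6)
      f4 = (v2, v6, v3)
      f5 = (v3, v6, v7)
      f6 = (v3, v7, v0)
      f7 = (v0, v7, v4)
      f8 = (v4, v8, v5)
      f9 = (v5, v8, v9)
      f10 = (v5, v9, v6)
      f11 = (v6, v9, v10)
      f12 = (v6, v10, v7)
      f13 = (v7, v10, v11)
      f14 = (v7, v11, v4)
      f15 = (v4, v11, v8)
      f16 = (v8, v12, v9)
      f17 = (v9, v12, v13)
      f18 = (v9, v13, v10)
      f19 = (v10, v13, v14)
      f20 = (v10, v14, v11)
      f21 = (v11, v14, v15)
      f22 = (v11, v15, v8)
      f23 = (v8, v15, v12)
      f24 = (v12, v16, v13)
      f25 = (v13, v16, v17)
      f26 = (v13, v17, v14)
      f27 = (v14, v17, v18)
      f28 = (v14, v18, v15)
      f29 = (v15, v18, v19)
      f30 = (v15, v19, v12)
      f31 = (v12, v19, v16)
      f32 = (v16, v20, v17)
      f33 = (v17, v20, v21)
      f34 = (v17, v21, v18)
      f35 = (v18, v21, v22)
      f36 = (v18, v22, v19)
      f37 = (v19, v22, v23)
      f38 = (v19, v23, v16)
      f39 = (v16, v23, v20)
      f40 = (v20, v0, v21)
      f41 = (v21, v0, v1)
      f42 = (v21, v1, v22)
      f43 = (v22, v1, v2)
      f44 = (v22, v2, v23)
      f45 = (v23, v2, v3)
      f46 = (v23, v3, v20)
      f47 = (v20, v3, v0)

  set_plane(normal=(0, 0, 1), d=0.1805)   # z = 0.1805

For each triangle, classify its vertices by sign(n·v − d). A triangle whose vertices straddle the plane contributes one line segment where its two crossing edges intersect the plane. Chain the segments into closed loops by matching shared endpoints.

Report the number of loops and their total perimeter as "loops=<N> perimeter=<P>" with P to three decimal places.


Straddling triangles (24 of 48):
  (v0,v4,v1) [--+] → (1.46387, 1.29147, 0.1805)–(2.2095, 0, 0.1805)  len=1.4913
  (v1,v4,v5) [+-+] → (1.46387, 1.29147, 0.1805)–(1.10475, 1.91348, 0.1805)  len=0.7182
  (v1,v5,v2) [++-] → (1.25138, 0.622011, 0.1805)–(1.6105, 0, 0.1805)  len=0.7182
  (v2,v5,v6) [-+-] → (1.25138, 0.622011, 0.1805)–(0.80525, 1.39472, 0.1805)  len=0.8923
  (v4,v8,v5) [--+] → (-0.38651, 1.91348, 0.1805)–(1.10475, 1.91348, 0.1805)  len=1.4913
  (v5,v8,v9) [+-+] → (-0.38651, 1.91348, 0.1805)–(-1.10475, 1.91348, 0.1805)  len=0.7182
  (v5,v9,v6) [++-] → (0.0870104, 1.39472, 0.1805)–(0.80525, 1.39472, 0.1805)  len=0.7182
  (v6,v9,v10) [-+-] → (0.0870104, 1.39472, 0.1805)–(-0.80525, 1.39472, 0.1805)  len=0.8923
  (v8,v12,v9) [--+] → (-1.85038, 0.622011, 0.1805)–(-1.10475, 1.91348, 0.1805)  len=1.4913
  (v9,v12,v13) [+-+] → (-1.85038, 0.622011, 0.1805)–(-2.2095, 0, 0.1805)  len=0.7182
  (v9,v13,v10) [++-] → (-1.16437, 0.77271, 0.1805)–(-0.80525, 1.39472, 0.1805)  len=0.7182
  (v10,v13,v14) [-+-] → (-1.16437, 0.77271, 0.1805)–(-1.6105, 0, 0.1805)  len=0.8923
  (v12,v16,v13) [--+] → (-1.46387, -1.29147, 0.1805)–(-2.2095, 0, 0.1805)  len=1.4913
  (v13,v16,v17) [+-+] → (-1.46387, -1.29147, 0.1805)–(-1.10475, -1.91348, 0.1805)  len=0.7182
  (v13,v17,v14) [++-] → (-1.25138, -0.622011, 0.1805)–(-1.6105, 0, 0.1805)  len=0.7182
  (v14,v17,v18) [-+-] → (-1.25138, -0.622011, 0.1805)–(-0.80525, -1.39472, 0.1805)  len=0.8923
  (v16,v20,v17) [--+] → (0.38651, -1.91348, 0.1805)–(-1.10475, -1.91348, 0.1805)  len=1.4913
  (v17,v20,v21) [+-+] → (0.38651, -1.91348, 0.1805)–(1.10475, -1.91348, 0.1805)  len=0.7182
  (v17,v21,v18) [++-] → (-0.0870104, -1.39472, 0.1805)–(-0.80525, -1.39472, 0.1805)  len=0.7182
  (v18,v21,v22) [-+-] → (-0.0870104, -1.39472, 0.1805)–(0.80525, -1.39472, 0.1805)  len=0.8923
  (v20,v0,v21) [--+] → (1.85038, -0.622011, 0.1805)–(1.10475, -1.91348, 0.1805)  len=1.4913
  (v21,v0,v1) [+-+] → (1.85038, -0.622011, 0.1805)–(2.2095, 0, 0.1805)  len=0.7182
  (v21,v1,v22) [++-] → (1.16437, -0.77271, 0.1805)–(0.80525, -1.39472, 0.1805)  len=0.7182
  (v22,v1,v2) [-+-] → (1.16437, -0.77271, 0.1805)–(1.6105, 0, 0.1805)  len=0.8923

Chained into 2 loop(s):
  loop 1: 12 segments, perimeter = 13.2570
  loop 2: 12 segments, perimeter = 9.6630
Total perimeter = 22.920

loops=2 perimeter=22.920


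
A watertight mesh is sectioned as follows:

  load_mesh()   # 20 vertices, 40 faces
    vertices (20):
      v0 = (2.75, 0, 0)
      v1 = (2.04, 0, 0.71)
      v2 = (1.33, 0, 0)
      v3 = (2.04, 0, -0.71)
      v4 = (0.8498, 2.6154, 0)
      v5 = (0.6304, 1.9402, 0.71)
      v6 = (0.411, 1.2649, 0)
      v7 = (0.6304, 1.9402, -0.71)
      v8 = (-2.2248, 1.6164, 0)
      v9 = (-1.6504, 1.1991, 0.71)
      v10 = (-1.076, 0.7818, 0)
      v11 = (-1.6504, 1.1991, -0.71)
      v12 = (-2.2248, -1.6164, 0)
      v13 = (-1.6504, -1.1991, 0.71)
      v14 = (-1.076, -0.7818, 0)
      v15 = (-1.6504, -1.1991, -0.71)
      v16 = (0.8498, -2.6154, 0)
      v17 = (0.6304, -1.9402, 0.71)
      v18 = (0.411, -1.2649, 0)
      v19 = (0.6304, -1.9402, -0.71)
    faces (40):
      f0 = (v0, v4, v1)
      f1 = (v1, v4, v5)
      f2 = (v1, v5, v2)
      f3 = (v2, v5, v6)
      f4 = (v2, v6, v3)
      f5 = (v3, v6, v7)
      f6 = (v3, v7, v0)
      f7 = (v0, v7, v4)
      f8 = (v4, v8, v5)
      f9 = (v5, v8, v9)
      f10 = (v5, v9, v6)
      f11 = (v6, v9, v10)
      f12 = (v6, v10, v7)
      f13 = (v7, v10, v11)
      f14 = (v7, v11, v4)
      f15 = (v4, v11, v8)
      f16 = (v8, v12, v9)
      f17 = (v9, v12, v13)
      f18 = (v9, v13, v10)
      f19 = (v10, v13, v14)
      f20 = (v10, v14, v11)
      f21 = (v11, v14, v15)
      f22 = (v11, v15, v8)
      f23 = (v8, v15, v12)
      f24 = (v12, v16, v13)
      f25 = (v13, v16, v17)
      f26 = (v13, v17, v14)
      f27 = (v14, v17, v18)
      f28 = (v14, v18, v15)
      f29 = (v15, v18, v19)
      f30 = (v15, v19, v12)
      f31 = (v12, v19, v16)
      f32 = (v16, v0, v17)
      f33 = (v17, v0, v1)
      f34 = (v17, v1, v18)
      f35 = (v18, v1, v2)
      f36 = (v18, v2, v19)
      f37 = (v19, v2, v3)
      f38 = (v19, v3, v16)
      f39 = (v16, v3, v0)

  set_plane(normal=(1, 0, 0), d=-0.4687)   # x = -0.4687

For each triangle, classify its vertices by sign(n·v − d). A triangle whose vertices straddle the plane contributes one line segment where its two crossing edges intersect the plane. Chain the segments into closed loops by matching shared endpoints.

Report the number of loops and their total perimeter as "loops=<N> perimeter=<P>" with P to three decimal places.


loops=2 perimeter=7.457

Straddling triangles (16 of 40):
  (v4,v8,v5) [+-+] → (-0.4687, 2.18699, 0)–(-0.4687, 1.81555, 0.436688)  len=0.5733
  (v5,v8,v9) [+--] → (-0.4687, 1.81555, 0.436688)–(-0.4687, 1.58307, 0.71)  len=0.3588
  (v5,v9,v6) [+-+] → (-0.4687, 1.58307, 0.71)–(-0.4687, 1.23682, 0.302992)  len=0.5344
  (v6,v9,v10) [+--] → (-0.4687, 1.23682, 0.302992)–(-0.4687, 0.979101, 0)  len=0.3978
  (v6,v10,v7) [+-+] → (-0.4687, 0.979101, 0)–(-0.4687, 1.19407, -0.252686)  len=0.3318
  (v7,v10,v11) [+--] → (-0.4687, 1.19407, -0.252686)–(-0.4687, 1.58307, -0.71)  len=0.6004
  (v7,v11,v4) [+-+] → (-0.4687, 1.58307, -0.71)–(-0.4687, 1.8685, -0.374424)  len=0.4405
  (v4,v11,v8) [+--] → (-0.4687, 1.8685, -0.374424)–(-0.4687, 2.18699, 0)  len=0.4916
  (v12,v16,v13) [-+-] → (-0.4687, -2.18699, 0)–(-0.4687, -1.8685, 0.374424)  len=0.4916
  (v13,v16,v17) [-++] → (-0.4687, -1.8685, 0.374424)–(-0.4687, -1.58307, 0.71)  len=0.4405
  (v13,v17,v14) [-+-] → (-0.4687, -1.58307, 0.71)–(-0.4687, -1.19407, 0.252686)  len=0.6004
  (v14,v17,v18) [-++] → (-0.4687, -1.19407, 0.252686)–(-0.4687, -0.979101, 0)  len=0.3318
  (v14,v18,v15) [-+-] → (-0.4687, -0.979101, 0)–(-0.4687, -1.23682, -0.302992)  len=0.3978
  (v15,v18,v19) [-++] → (-0.4687, -1.23682, -0.302992)–(-0.4687, -1.58307, -0.71)  len=0.5344
  (v15,v19,v12) [-+-] → (-0.4687, -1.58307, -0.71)–(-0.4687, -1.81555, -0.436688)  len=0.3588
  (v12,v19,v16) [-++] → (-0.4687, -1.81555, -0.436688)–(-0.4687, -2.18699, 0)  len=0.5733

Chained into 2 loop(s):
  loop 1: 8 segments, perimeter = 3.7285
  loop 2: 8 segments, perimeter = 3.7285
Total perimeter = 7.457


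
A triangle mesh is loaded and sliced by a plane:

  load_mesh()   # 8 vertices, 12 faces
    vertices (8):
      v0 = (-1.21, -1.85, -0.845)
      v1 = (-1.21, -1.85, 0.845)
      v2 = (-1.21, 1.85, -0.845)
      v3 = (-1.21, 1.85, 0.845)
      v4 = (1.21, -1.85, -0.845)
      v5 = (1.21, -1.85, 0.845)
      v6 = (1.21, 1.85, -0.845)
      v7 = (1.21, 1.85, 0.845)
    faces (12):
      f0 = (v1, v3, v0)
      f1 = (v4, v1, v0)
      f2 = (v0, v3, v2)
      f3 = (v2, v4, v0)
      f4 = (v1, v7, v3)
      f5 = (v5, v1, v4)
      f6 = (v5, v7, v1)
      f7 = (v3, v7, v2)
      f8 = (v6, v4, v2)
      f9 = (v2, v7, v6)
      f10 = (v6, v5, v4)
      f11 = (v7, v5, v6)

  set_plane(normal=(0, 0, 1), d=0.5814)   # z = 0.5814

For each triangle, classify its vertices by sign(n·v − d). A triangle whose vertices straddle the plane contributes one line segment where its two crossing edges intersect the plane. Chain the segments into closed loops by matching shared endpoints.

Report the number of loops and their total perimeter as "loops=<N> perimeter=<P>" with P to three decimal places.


loops=1 perimeter=12.240

Straddling triangles (8 of 12):
  (v1,v3,v0) [++-] → (-1.21, 1.27289, 0.5814)–(-1.21, -1.85, 0.5814)  len=3.1229
  (v4,v1,v0) [-+-] → (-0.832537, -1.85, 0.5814)–(-1.21, -1.85, 0.5814)  len=0.3775
  (v0,v3,v2) [-+-] → (-1.21, 1.27289, 0.5814)–(-1.21, 1.85, 0.5814)  len=0.5771
  (v5,v1,v4) [++-] → (-0.832537, -1.85, 0.5814)–(1.21, -1.85, 0.5814)  len=2.0425
  (v3,v7,v2) [++-] → (0.832537, 1.85, 0.5814)–(-1.21, 1.85, 0.5814)  len=2.0425
  (v2,v7,v6) [-+-] → (0.832537, 1.85, 0.5814)–(1.21, 1.85, 0.5814)  len=0.3775
  (v6,v5,v4) [-+-] → (1.21, -1.27289, 0.5814)–(1.21, -1.85, 0.5814)  len=0.5771
  (v7,v5,v6) [++-] → (1.21, -1.27289, 0.5814)–(1.21, 1.85, 0.5814)  len=3.1229

Chained into 1 loop(s):
  loop 1: 8 segments, perimeter = 12.2400
Total perimeter = 12.240


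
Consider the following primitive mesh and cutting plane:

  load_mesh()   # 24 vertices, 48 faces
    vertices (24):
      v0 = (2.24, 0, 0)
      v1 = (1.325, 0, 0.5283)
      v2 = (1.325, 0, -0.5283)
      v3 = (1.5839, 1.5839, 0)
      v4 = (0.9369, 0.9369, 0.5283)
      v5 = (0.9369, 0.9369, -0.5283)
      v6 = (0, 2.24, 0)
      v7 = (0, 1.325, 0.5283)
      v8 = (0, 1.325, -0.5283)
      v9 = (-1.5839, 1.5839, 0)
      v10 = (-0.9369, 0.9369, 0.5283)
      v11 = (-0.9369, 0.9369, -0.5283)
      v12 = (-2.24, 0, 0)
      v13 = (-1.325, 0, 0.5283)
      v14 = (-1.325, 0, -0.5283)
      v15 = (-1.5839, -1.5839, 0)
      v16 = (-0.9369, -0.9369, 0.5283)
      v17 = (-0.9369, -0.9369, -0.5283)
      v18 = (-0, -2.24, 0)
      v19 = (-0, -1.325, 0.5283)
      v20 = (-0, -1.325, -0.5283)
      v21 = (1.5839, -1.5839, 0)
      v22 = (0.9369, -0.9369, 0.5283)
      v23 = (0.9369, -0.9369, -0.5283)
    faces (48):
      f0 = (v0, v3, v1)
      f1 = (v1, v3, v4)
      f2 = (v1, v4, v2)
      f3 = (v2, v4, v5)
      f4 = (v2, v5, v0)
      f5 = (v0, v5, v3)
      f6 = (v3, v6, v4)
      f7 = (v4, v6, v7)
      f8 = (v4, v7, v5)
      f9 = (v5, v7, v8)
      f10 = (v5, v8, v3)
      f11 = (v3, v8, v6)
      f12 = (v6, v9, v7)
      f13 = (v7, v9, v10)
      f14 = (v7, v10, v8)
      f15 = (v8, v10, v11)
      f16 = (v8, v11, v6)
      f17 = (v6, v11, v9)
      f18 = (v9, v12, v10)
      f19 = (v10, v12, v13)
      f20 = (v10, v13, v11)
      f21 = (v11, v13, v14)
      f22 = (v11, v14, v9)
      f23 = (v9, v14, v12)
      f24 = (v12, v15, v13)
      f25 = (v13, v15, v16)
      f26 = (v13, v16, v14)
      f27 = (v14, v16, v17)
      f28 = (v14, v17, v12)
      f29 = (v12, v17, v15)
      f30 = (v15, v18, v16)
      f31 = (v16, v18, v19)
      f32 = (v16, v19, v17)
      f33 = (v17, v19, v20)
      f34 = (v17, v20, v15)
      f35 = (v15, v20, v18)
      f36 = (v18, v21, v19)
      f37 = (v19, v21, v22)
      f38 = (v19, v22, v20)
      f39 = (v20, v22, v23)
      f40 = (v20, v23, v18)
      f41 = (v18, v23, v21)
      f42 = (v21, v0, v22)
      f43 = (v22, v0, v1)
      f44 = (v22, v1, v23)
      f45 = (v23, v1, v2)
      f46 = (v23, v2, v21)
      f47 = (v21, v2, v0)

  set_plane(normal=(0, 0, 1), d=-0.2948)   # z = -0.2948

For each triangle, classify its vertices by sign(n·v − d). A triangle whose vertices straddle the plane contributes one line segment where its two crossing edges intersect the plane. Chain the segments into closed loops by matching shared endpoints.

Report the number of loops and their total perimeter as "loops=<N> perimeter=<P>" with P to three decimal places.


Straddling triangles (32 of 48):
  (v1,v4,v2) [++-] → (1.23923, 0.207047, -0.2948)–(1.325, 0, -0.2948)  len=0.2241
  (v2,v4,v5) [-+-] → (1.23923, 0.207047, -0.2948)–(0.9369, 0.9369, -0.2948)  len=0.7900
  (v2,v5,v0) [--+] → (1.51285, 0.522805, -0.2948)–(1.72942, 0, -0.2948)  len=0.5659
  (v0,v5,v3) [+-+] → (1.51285, 0.522805, -0.2948)–(1.22286, 1.22286, -0.2948)  len=0.7577
  (v4,v7,v5) [++-] → (0.729853, 1.02267, -0.2948)–(0.9369, 0.9369, -0.2948)  len=0.2241
  (v5,v7,v8) [-+-] → (0.729853, 1.02267, -0.2948)–(0, 1.325, -0.2948)  len=0.7900
  (v5,v8,v3) [--+] → (0.700058, 1.43943, -0.2948)–(1.22286, 1.22286, -0.2948)  len=0.5659
  (v3,v8,v6) [+-+] → (0.700058, 1.43943, -0.2948)–(0, 1.72942, -0.2948)  len=0.7577
  (v7,v10,v8) [++-] → (-0.207047, 1.23923, -0.2948)–(0, 1.325, -0.2948)  len=0.2241
  (v8,v10,v11) [-+-] → (-0.207047, 1.23923, -0.2948)–(-0.9369, 0.9369, -0.2948)  len=0.7900
  (v8,v11,v6) [--+] → (-0.522805, 1.51285, -0.2948)–(0, 1.72942, -0.2948)  len=0.5659
  (v6,v11,v9) [+-+] → (-0.522805, 1.51285, -0.2948)–(-1.22286, 1.22286, -0.2948)  len=0.7577
  (v10,v13,v11) [++-] → (-1.02267, 0.729853, -0.2948)–(-0.9369, 0.9369, -0.2948)  len=0.2241
  (v11,v13,v14) [-+-] → (-1.02267, 0.729853, -0.2948)–(-1.325, 0, -0.2948)  len=0.7900
  (v11,v14,v9) [--+] → (-1.43943, 0.700058, -0.2948)–(-1.22286, 1.22286, -0.2948)  len=0.5659
  (v9,v14,v12) [+-+] → (-1.43943, 0.700058, -0.2948)–(-1.72942, 0, -0.2948)  len=0.7577
  (v13,v16,v14) [++-] → (-1.23923, -0.207047, -0.2948)–(-1.325, 0, -0.2948)  len=0.2241
  (v14,v16,v17) [-+-] → (-1.23923, -0.207047, -0.2948)–(-0.9369, -0.9369, -0.2948)  len=0.7900
  (v14,v17,v12) [--+] → (-1.51285, -0.522805, -0.2948)–(-1.72942, 0, -0.2948)  len=0.5659
  (v12,v17,v15) [+-+] → (-1.51285, -0.522805, -0.2948)–(-1.22286, -1.22286, -0.2948)  len=0.7577
  (v16,v19,v17) [++-] → (-0.729853, -1.02267, -0.2948)–(-0.9369, -0.9369, -0.2948)  len=0.2241
  (v17,v19,v20) [-+-] → (-0.729853, -1.02267, -0.2948)–(0, -1.325, -0.2948)  len=0.7900
  (v17,v20,v15) [--+] → (-0.700058, -1.43943, -0.2948)–(-1.22286, -1.22286, -0.2948)  len=0.5659
  (v15,v20,v18) [+-+] → (-0.700058, -1.43943, -0.2948)–(0, -1.72942, -0.2948)  len=0.7577
  (v19,v22,v20) [++-] → (0.207047, -1.23923, -0.2948)–(0, -1.325, -0.2948)  len=0.2241
  (v20,v22,v23) [-+-] → (0.207047, -1.23923, -0.2948)–(0.9369, -0.9369, -0.2948)  len=0.7900
  (v20,v23,v18) [--+] → (0.522805, -1.51285, -0.2948)–(0, -1.72942, -0.2948)  len=0.5659
  (v18,v23,v21) [+-+] → (0.522805, -1.51285, -0.2948)–(1.22286, -1.22286, -0.2948)  len=0.7577
  (v22,v1,v23) [++-] → (1.02267, -0.729853, -0.2948)–(0.9369, -0.9369, -0.2948)  len=0.2241
  (v23,v1,v2) [-+-] → (1.02267, -0.729853, -0.2948)–(1.325, 0, -0.2948)  len=0.7900
  (v23,v2,v21) [--+] → (1.43943, -0.700058, -0.2948)–(1.22286, -1.22286, -0.2948)  len=0.5659
  (v21,v2,v0) [+-+] → (1.43943, -0.700058, -0.2948)–(1.72942, 0, -0.2948)  len=0.7577

Chained into 2 loop(s):
  loop 1: 16 segments, perimeter = 8.1128
  loop 2: 16 segments, perimeter = 10.5890
Total perimeter = 18.702

loops=2 perimeter=18.702


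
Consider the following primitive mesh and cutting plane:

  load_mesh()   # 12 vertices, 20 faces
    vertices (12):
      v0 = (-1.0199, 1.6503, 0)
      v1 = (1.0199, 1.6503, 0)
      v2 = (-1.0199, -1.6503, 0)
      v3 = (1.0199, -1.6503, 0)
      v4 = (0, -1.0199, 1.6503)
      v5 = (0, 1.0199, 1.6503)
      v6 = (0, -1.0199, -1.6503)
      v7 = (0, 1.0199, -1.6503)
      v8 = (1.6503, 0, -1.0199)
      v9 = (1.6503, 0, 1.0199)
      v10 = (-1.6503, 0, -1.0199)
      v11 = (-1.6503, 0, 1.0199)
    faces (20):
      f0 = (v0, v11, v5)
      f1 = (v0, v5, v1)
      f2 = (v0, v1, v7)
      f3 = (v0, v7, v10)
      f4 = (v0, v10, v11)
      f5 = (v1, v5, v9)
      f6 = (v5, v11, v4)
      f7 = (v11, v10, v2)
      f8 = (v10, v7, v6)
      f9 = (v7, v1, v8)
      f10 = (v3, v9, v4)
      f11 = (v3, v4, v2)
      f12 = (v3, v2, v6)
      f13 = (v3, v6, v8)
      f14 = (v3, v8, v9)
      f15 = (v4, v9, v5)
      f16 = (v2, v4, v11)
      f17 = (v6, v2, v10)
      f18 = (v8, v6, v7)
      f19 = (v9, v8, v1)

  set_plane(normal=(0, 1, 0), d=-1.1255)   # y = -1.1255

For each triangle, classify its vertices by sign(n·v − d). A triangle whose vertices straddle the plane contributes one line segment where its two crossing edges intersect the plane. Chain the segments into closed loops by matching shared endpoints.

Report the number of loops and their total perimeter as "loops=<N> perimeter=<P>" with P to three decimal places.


Straddling triangles (8 of 20):
  (v11,v10,v2) [++-] → (-1.22037, -1.1255, -0.324331)–(-1.22037, -1.1255, 0.324331)  len=0.6487
  (v3,v9,v4) [-++] → (1.22037, -1.1255, 0.324331)–(0.170846, -1.1255, 1.37385)  len=1.4842
  (v3,v4,v2) [-+-] → (0.170846, -1.1255, 1.37385)–(-0.170846, -1.1255, 1.37385)  len=0.3417
  (v3,v2,v6) [--+] → (-0.170846, -1.1255, -1.37385)–(0.170846, -1.1255, -1.37385)  len=0.3417
  (v3,v6,v8) [-++] → (0.170846, -1.1255, -1.37385)–(1.22037, -1.1255, -0.324331)  len=1.4842
  (v3,v8,v9) [-++] → (1.22037, -1.1255, -0.324331)–(1.22037, -1.1255, 0.324331)  len=0.6487
  (v2,v4,v11) [-++] → (-0.170846, -1.1255, 1.37385)–(-1.22037, -1.1255, 0.324331)  len=1.4842
  (v6,v2,v10) [+-+] → (-0.170846, -1.1255, -1.37385)–(-1.22037, -1.1255, -0.324331)  len=1.4842

Chained into 1 loop(s):
  loop 1: 8 segments, perimeter = 7.9177
Total perimeter = 7.918

loops=1 perimeter=7.918


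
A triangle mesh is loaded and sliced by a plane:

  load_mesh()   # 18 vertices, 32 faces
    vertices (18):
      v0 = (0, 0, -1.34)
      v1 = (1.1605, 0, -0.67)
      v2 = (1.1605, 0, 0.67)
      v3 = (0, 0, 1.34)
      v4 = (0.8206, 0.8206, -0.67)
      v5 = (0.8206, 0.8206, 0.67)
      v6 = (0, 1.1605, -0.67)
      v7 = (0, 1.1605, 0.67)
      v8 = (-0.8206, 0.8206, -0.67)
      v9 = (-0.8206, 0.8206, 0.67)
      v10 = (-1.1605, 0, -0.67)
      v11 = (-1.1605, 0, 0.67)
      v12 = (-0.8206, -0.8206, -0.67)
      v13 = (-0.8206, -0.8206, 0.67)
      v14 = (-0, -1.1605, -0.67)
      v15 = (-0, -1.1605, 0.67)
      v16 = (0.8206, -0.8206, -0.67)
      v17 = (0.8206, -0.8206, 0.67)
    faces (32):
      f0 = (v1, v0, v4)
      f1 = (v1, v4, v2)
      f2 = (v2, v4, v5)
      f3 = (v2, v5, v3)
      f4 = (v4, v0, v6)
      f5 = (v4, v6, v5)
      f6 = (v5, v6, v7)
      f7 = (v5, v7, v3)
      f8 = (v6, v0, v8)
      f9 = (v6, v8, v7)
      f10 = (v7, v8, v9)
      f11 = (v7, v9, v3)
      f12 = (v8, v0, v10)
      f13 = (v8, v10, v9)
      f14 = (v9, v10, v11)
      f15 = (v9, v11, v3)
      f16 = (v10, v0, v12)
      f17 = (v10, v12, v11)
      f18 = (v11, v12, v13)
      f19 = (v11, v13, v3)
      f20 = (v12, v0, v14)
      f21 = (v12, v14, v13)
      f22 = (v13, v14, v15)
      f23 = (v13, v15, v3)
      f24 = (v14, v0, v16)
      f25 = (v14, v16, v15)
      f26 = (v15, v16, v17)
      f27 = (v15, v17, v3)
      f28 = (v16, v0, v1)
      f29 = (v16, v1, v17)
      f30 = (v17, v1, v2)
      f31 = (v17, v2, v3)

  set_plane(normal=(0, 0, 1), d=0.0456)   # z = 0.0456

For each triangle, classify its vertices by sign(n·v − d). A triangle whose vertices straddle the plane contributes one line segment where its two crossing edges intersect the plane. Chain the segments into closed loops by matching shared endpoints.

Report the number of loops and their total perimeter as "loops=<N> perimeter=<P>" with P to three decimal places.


Straddling triangles (16 of 32):
  (v1,v4,v2) [--+] → (1.00212, 0.382375, 0.0456)–(1.1605, 0, 0.0456)  len=0.4139
  (v2,v4,v5) [+-+] → (1.00212, 0.382375, 0.0456)–(0.8206, 0.8206, 0.0456)  len=0.4743
  (v4,v6,v5) [--+] → (0.438225, 0.978983, 0.0456)–(0.8206, 0.8206, 0.0456)  len=0.4139
  (v5,v6,v7) [+-+] → (0.438225, 0.978983, 0.0456)–(0, 1.1605, 0.0456)  len=0.4743
  (v6,v8,v7) [--+] → (-0.382375, 1.00212, 0.0456)–(0, 1.1605, 0.0456)  len=0.4139
  (v7,v8,v9) [+-+] → (-0.382375, 1.00212, 0.0456)–(-0.8206, 0.8206, 0.0456)  len=0.4743
  (v8,v10,v9) [--+] → (-0.978983, 0.438225, 0.0456)–(-0.8206, 0.8206, 0.0456)  len=0.4139
  (v9,v10,v11) [+-+] → (-0.978983, 0.438225, 0.0456)–(-1.1605, 0, 0.0456)  len=0.4743
  (v10,v12,v11) [--+] → (-1.00212, -0.382375, 0.0456)–(-1.1605, 0, 0.0456)  len=0.4139
  (v11,v12,v13) [+-+] → (-1.00212, -0.382375, 0.0456)–(-0.8206, -0.8206, 0.0456)  len=0.4743
  (v12,v14,v13) [--+] → (-0.438225, -0.978983, 0.0456)–(-0.8206, -0.8206, 0.0456)  len=0.4139
  (v13,v14,v15) [+-+] → (-0.438225, -0.978983, 0.0456)–(0, -1.1605, 0.0456)  len=0.4743
  (v14,v16,v15) [--+] → (0.382375, -1.00212, 0.0456)–(0, -1.1605, 0.0456)  len=0.4139
  (v15,v16,v17) [+-+] → (0.382375, -1.00212, 0.0456)–(0.8206, -0.8206, 0.0456)  len=0.4743
  (v16,v1,v17) [--+] → (0.978983, -0.438225, 0.0456)–(0.8206, -0.8206, 0.0456)  len=0.4139
  (v17,v1,v2) [+-+] → (0.978983, -0.438225, 0.0456)–(1.1605, 0, 0.0456)  len=0.4743

Chained into 1 loop(s):
  loop 1: 16 segments, perimeter = 7.1057
Total perimeter = 7.106

loops=1 perimeter=7.106


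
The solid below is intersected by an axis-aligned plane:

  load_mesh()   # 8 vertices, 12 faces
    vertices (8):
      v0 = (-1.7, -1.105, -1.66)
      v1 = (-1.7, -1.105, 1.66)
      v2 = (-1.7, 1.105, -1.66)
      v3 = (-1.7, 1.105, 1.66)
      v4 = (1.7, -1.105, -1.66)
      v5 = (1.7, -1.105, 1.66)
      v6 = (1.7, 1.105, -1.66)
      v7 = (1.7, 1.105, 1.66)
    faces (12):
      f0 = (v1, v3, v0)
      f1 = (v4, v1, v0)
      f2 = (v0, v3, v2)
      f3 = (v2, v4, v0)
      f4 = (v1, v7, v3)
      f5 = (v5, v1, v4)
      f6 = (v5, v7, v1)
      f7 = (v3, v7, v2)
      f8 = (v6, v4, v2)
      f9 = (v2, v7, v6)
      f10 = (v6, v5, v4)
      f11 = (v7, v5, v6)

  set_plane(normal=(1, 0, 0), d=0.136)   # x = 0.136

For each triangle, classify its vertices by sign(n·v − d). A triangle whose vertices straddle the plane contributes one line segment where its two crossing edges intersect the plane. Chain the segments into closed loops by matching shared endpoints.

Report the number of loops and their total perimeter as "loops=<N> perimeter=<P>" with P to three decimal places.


loops=1 perimeter=11.060

Straddling triangles (8 of 12):
  (v4,v1,v0) [+--] → (0.136, -1.105, -0.1328)–(0.136, -1.105, -1.66)  len=1.5272
  (v2,v4,v0) [-+-] → (0.136, -0.0884, -1.66)–(0.136, -1.105, -1.66)  len=1.0166
  (v1,v7,v3) [-+-] → (0.136, 0.0884, 1.66)–(0.136, 1.105, 1.66)  len=1.0166
  (v5,v1,v4) [+-+] → (0.136, -1.105, 1.66)–(0.136, -1.105, -0.1328)  len=1.7928
  (v5,v7,v1) [++-] → (0.136, 0.0884, 1.66)–(0.136, -1.105, 1.66)  len=1.1934
  (v3,v7,v2) [-+-] → (0.136, 1.105, 1.66)–(0.136, 1.105, 0.1328)  len=1.5272
  (v6,v4,v2) [++-] → (0.136, -0.0884, -1.66)–(0.136, 1.105, -1.66)  len=1.1934
  (v2,v7,v6) [-++] → (0.136, 1.105, 0.1328)–(0.136, 1.105, -1.66)  len=1.7928

Chained into 1 loop(s):
  loop 1: 8 segments, perimeter = 11.0600
Total perimeter = 11.060


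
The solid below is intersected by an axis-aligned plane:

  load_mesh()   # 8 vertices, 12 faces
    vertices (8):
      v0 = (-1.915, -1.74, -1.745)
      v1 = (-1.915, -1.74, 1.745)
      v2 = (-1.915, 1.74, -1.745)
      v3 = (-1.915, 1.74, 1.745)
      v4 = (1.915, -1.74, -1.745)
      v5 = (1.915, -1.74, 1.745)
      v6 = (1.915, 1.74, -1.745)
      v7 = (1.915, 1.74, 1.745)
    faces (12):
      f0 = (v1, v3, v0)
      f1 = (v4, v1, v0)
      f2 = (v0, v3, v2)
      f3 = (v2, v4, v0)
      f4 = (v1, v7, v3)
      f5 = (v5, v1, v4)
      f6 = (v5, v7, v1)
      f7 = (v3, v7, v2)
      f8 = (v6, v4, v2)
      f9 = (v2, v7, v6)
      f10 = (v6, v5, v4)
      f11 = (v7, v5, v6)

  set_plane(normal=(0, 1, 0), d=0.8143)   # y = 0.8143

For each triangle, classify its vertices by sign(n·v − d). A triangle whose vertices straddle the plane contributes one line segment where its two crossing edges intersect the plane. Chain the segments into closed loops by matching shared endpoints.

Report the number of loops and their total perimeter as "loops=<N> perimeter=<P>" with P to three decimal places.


Straddling triangles (8 of 12):
  (v1,v3,v0) [-+-] → (-1.915, 0.8143, 1.745)–(-1.915, 0.8143, 0.81664)  len=0.9284
  (v0,v3,v2) [-++] → (-1.915, 0.8143, 0.81664)–(-1.915, 0.8143, -1.745)  len=2.5616
  (v2,v4,v0) [+--] → (-0.896198, 0.8143, -1.745)–(-1.915, 0.8143, -1.745)  len=1.0188
  (v1,v7,v3) [-++] → (0.896198, 0.8143, 1.745)–(-1.915, 0.8143, 1.745)  len=2.8112
  (v5,v7,v1) [-+-] → (1.915, 0.8143, 1.745)–(0.896198, 0.8143, 1.745)  len=1.0188
  (v6,v4,v2) [+-+] → (1.915, 0.8143, -1.745)–(-0.896198, 0.8143, -1.745)  len=2.8112
  (v6,v5,v4) [+--] → (1.915, 0.8143, -0.81664)–(1.915, 0.8143, -1.745)  len=0.9284
  (v7,v5,v6) [+-+] → (1.915, 0.8143, 1.745)–(1.915, 0.8143, -0.81664)  len=2.5616

Chained into 1 loop(s):
  loop 1: 8 segments, perimeter = 14.6400
Total perimeter = 14.640

loops=1 perimeter=14.640
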